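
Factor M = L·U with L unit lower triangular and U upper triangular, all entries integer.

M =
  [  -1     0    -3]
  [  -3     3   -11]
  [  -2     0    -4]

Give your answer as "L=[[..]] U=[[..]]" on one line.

  row1 -= 3·row0 → [0,3,-2]
  row2 -= 2·row0 → [0,0,2]
  row2 -= 0·row1 → [0,0,2]

L=[[1,0,0],[3,1,0],[2,0,1]] U=[[-1,0,-3],[0,3,-2],[0,0,2]]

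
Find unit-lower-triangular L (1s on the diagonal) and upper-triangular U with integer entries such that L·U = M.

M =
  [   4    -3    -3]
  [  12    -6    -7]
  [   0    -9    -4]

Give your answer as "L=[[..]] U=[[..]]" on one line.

L=[[1,0,0],[3,1,0],[0,-3,1]] U=[[4,-3,-3],[0,3,2],[0,0,2]]

  R1 -= 3·R0 → [0,3,2]
  R2 -= 0·R0 → [0,-9,-4]
  R2 -= -3·R1 → [0,0,2]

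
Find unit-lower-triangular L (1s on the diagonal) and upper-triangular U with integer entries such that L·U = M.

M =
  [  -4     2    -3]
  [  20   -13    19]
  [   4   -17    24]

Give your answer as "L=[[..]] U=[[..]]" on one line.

  r1 -= -5·r0 → [0,-3,4]
  r2 -= -1·r0 → [0,-15,21]
  r2 -= 5·r1 → [0,0,1]

L=[[1,0,0],[-5,1,0],[-1,5,1]] U=[[-4,2,-3],[0,-3,4],[0,0,1]]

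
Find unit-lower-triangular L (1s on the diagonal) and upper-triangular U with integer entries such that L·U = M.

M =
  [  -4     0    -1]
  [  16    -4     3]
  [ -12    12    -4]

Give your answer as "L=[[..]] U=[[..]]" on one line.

  R1 -= -4·R0 → [0,-4,-1]
  R2 -= 3·R0 → [0,12,-1]
  R2 -= -3·R1 → [0,0,-4]

L=[[1,0,0],[-4,1,0],[3,-3,1]] U=[[-4,0,-1],[0,-4,-1],[0,0,-4]]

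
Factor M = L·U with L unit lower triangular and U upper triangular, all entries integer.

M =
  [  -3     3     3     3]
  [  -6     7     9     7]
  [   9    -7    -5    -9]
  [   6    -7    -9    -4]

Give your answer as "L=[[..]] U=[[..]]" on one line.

  R1 -= 2·R0 → [0,1,3,1]
  R2 -= -3·R0 → [0,2,4,0]
  R3 -= -2·R0 → [0,-1,-3,2]
  R2 -= 2·R1 → [0,0,-2,-2]
  R3 -= -1·R1 → [0,0,0,3]
  R3 -= 0·R2 → [0,0,0,3]

L=[[1,0,0,0],[2,1,0,0],[-3,2,1,0],[-2,-1,0,1]] U=[[-3,3,3,3],[0,1,3,1],[0,0,-2,-2],[0,0,0,3]]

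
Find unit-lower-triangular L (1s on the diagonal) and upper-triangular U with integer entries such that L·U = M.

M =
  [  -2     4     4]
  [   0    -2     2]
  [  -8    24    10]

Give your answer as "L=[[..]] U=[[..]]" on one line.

  r1 -= 0·r0 → [0,-2,2]
  r2 -= 4·r0 → [0,8,-6]
  r2 -= -4·r1 → [0,0,2]

L=[[1,0,0],[0,1,0],[4,-4,1]] U=[[-2,4,4],[0,-2,2],[0,0,2]]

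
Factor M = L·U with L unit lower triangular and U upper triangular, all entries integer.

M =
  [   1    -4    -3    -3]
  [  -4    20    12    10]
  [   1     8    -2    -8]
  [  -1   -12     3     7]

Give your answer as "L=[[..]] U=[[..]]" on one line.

L=[[1,0,0,0],[-4,1,0,0],[1,3,1,0],[-1,-4,0,1]] U=[[1,-4,-3,-3],[0,4,0,-2],[0,0,1,1],[0,0,0,-4]]

  r1 -= -4·r0 → [0,4,0,-2]
  r2 -= 1·r0 → [0,12,1,-5]
  r3 -= -1·r0 → [0,-16,0,4]
  r2 -= 3·r1 → [0,0,1,1]
  r3 -= -4·r1 → [0,0,0,-4]
  r3 -= 0·r2 → [0,0,0,-4]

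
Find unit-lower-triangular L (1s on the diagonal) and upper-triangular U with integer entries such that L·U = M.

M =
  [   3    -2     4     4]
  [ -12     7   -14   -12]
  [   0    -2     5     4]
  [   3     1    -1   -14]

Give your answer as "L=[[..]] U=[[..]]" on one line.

  R1 -= -4·R0 → [0,-1,2,4]
  R2 -= 0·R0 → [0,-2,5,4]
  R3 -= 1·R0 → [0,3,-5,-18]
  R2 -= 2·R1 → [0,0,1,-4]
  R3 -= -3·R1 → [0,0,1,-6]
  R3 -= 1·R2 → [0,0,0,-2]

L=[[1,0,0,0],[-4,1,0,0],[0,2,1,0],[1,-3,1,1]] U=[[3,-2,4,4],[0,-1,2,4],[0,0,1,-4],[0,0,0,-2]]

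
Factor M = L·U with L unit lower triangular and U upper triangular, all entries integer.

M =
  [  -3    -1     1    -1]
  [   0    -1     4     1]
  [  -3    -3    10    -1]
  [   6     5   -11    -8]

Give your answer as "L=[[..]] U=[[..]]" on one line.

L=[[1,0,0,0],[0,1,0,0],[1,2,1,0],[-2,-3,3,1]] U=[[-3,-1,1,-1],[0,-1,4,1],[0,0,1,-2],[0,0,0,-1]]

  R1 -= 0·R0 → [0,-1,4,1]
  R2 -= 1·R0 → [0,-2,9,0]
  R3 -= -2·R0 → [0,3,-9,-10]
  R2 -= 2·R1 → [0,0,1,-2]
  R3 -= -3·R1 → [0,0,3,-7]
  R3 -= 3·R2 → [0,0,0,-1]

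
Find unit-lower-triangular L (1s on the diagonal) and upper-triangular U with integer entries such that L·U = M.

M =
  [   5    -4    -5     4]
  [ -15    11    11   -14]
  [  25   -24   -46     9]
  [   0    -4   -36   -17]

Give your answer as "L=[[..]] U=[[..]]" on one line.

L=[[1,0,0,0],[-3,1,0,0],[5,4,1,0],[0,4,4,1]] U=[[5,-4,-5,4],[0,-1,-4,-2],[0,0,-5,-3],[0,0,0,3]]

  r1 -= -3·r0 → [0,-1,-4,-2]
  r2 -= 5·r0 → [0,-4,-21,-11]
  r3 -= 0·r0 → [0,-4,-36,-17]
  r2 -= 4·r1 → [0,0,-5,-3]
  r3 -= 4·r1 → [0,0,-20,-9]
  r3 -= 4·r2 → [0,0,0,3]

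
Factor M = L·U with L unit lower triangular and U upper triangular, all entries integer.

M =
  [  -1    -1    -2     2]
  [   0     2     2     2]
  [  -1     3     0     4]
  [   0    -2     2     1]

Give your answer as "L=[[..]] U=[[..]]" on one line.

L=[[1,0,0,0],[0,1,0,0],[1,2,1,0],[0,-1,-2,1]] U=[[-1,-1,-2,2],[0,2,2,2],[0,0,-2,-2],[0,0,0,-1]]

  row1 -= 0·row0 → [0,2,2,2]
  row2 -= 1·row0 → [0,4,2,2]
  row3 -= 0·row0 → [0,-2,2,1]
  row2 -= 2·row1 → [0,0,-2,-2]
  row3 -= -1·row1 → [0,0,4,3]
  row3 -= -2·row2 → [0,0,0,-1]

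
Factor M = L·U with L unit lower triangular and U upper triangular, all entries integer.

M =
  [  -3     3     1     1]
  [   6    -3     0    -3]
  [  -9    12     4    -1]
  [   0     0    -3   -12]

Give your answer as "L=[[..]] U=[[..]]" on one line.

L=[[1,0,0,0],[-2,1,0,0],[3,1,1,0],[0,0,3,1]] U=[[-3,3,1,1],[0,3,2,-1],[0,0,-1,-3],[0,0,0,-3]]

  r1 -= -2·r0 → [0,3,2,-1]
  r2 -= 3·r0 → [0,3,1,-4]
  r3 -= 0·r0 → [0,0,-3,-12]
  r2 -= 1·r1 → [0,0,-1,-3]
  r3 -= 0·r1 → [0,0,-3,-12]
  r3 -= 3·r2 → [0,0,0,-3]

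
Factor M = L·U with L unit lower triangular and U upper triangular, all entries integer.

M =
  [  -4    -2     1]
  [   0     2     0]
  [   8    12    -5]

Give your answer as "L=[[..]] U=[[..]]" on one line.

L=[[1,0,0],[0,1,0],[-2,4,1]] U=[[-4,-2,1],[0,2,0],[0,0,-3]]

  row1 -= 0·row0 → [0,2,0]
  row2 -= -2·row0 → [0,8,-3]
  row2 -= 4·row1 → [0,0,-3]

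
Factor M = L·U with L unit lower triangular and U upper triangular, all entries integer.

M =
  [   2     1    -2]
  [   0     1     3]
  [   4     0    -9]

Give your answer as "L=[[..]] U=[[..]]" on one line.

L=[[1,0,0],[0,1,0],[2,-2,1]] U=[[2,1,-2],[0,1,3],[0,0,1]]

  R1 -= 0·R0 → [0,1,3]
  R2 -= 2·R0 → [0,-2,-5]
  R2 -= -2·R1 → [0,0,1]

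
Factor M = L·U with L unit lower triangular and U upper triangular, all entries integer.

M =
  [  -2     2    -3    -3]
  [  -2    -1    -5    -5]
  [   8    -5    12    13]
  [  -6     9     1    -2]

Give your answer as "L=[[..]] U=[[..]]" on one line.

L=[[1,0,0,0],[1,1,0,0],[-4,-1,1,0],[3,-1,-4,1]] U=[[-2,2,-3,-3],[0,-3,-2,-2],[0,0,-2,-1],[0,0,0,1]]

  row1 -= 1·row0 → [0,-3,-2,-2]
  row2 -= -4·row0 → [0,3,0,1]
  row3 -= 3·row0 → [0,3,10,7]
  row2 -= -1·row1 → [0,0,-2,-1]
  row3 -= -1·row1 → [0,0,8,5]
  row3 -= -4·row2 → [0,0,0,1]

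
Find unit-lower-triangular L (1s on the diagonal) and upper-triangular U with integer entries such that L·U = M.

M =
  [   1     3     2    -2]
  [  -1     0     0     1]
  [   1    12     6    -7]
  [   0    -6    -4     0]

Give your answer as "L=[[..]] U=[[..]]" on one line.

  r1 -= -1·r0 → [0,3,2,-1]
  r2 -= 1·r0 → [0,9,4,-5]
  r3 -= 0·r0 → [0,-6,-4,0]
  r2 -= 3·r1 → [0,0,-2,-2]
  r3 -= -2·r1 → [0,0,0,-2]
  r3 -= 0·r2 → [0,0,0,-2]

L=[[1,0,0,0],[-1,1,0,0],[1,3,1,0],[0,-2,0,1]] U=[[1,3,2,-2],[0,3,2,-1],[0,0,-2,-2],[0,0,0,-2]]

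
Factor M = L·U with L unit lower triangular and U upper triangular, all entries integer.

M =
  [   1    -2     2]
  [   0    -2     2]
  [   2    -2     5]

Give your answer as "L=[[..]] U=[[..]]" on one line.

  row1 -= 0·row0 → [0,-2,2]
  row2 -= 2·row0 → [0,2,1]
  row2 -= -1·row1 → [0,0,3]

L=[[1,0,0],[0,1,0],[2,-1,1]] U=[[1,-2,2],[0,-2,2],[0,0,3]]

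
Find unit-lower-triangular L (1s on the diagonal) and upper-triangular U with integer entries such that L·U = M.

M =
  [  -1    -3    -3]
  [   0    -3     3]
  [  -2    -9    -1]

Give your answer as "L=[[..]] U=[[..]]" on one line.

  row1 -= 0·row0 → [0,-3,3]
  row2 -= 2·row0 → [0,-3,5]
  row2 -= 1·row1 → [0,0,2]

L=[[1,0,0],[0,1,0],[2,1,1]] U=[[-1,-3,-3],[0,-3,3],[0,0,2]]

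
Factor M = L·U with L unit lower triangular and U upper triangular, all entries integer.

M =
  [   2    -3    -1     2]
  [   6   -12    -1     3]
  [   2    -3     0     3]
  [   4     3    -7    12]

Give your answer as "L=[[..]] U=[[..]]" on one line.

  R1 -= 3·R0 → [0,-3,2,-3]
  R2 -= 1·R0 → [0,0,1,1]
  R3 -= 2·R0 → [0,9,-5,8]
  R2 -= 0·R1 → [0,0,1,1]
  R3 -= -3·R1 → [0,0,1,-1]
  R3 -= 1·R2 → [0,0,0,-2]

L=[[1,0,0,0],[3,1,0,0],[1,0,1,0],[2,-3,1,1]] U=[[2,-3,-1,2],[0,-3,2,-3],[0,0,1,1],[0,0,0,-2]]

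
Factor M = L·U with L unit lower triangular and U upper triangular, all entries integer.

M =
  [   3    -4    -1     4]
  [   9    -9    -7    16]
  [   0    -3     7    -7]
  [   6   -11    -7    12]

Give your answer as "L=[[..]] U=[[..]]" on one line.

  row1 -= 3·row0 → [0,3,-4,4]
  row2 -= 0·row0 → [0,-3,7,-7]
  row3 -= 2·row0 → [0,-3,-5,4]
  row2 -= -1·row1 → [0,0,3,-3]
  row3 -= -1·row1 → [0,0,-9,8]
  row3 -= -3·row2 → [0,0,0,-1]

L=[[1,0,0,0],[3,1,0,0],[0,-1,1,0],[2,-1,-3,1]] U=[[3,-4,-1,4],[0,3,-4,4],[0,0,3,-3],[0,0,0,-1]]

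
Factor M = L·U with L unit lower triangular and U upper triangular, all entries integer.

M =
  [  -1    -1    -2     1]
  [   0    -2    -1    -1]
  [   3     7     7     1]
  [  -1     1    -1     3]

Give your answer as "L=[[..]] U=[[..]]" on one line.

L=[[1,0,0,0],[0,1,0,0],[-3,-2,1,0],[1,-1,0,1]] U=[[-1,-1,-2,1],[0,-2,-1,-1],[0,0,-1,2],[0,0,0,1]]

  row1 -= 0·row0 → [0,-2,-1,-1]
  row2 -= -3·row0 → [0,4,1,4]
  row3 -= 1·row0 → [0,2,1,2]
  row2 -= -2·row1 → [0,0,-1,2]
  row3 -= -1·row1 → [0,0,0,1]
  row3 -= 0·row2 → [0,0,0,1]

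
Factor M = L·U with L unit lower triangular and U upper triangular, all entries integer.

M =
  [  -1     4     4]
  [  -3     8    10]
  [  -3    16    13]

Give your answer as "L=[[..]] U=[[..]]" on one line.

L=[[1,0,0],[3,1,0],[3,-1,1]] U=[[-1,4,4],[0,-4,-2],[0,0,-1]]

  r1 -= 3·r0 → [0,-4,-2]
  r2 -= 3·r0 → [0,4,1]
  r2 -= -1·r1 → [0,0,-1]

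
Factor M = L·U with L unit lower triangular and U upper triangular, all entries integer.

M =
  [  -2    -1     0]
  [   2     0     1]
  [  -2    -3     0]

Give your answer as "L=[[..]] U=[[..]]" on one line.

L=[[1,0,0],[-1,1,0],[1,2,1]] U=[[-2,-1,0],[0,-1,1],[0,0,-2]]

  R1 -= -1·R0 → [0,-1,1]
  R2 -= 1·R0 → [0,-2,0]
  R2 -= 2·R1 → [0,0,-2]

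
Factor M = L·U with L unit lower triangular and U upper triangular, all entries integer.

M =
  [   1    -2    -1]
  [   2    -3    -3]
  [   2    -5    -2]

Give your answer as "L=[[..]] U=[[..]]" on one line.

  r1 -= 2·r0 → [0,1,-1]
  r2 -= 2·r0 → [0,-1,0]
  r2 -= -1·r1 → [0,0,-1]

L=[[1,0,0],[2,1,0],[2,-1,1]] U=[[1,-2,-1],[0,1,-1],[0,0,-1]]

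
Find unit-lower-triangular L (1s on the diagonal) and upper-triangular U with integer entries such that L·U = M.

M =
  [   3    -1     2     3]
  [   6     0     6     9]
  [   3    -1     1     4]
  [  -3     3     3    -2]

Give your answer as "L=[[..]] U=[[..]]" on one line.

  row1 -= 2·row0 → [0,2,2,3]
  row2 -= 1·row0 → [0,0,-1,1]
  row3 -= -1·row0 → [0,2,5,1]
  row2 -= 0·row1 → [0,0,-1,1]
  row3 -= 1·row1 → [0,0,3,-2]
  row3 -= -3·row2 → [0,0,0,1]

L=[[1,0,0,0],[2,1,0,0],[1,0,1,0],[-1,1,-3,1]] U=[[3,-1,2,3],[0,2,2,3],[0,0,-1,1],[0,0,0,1]]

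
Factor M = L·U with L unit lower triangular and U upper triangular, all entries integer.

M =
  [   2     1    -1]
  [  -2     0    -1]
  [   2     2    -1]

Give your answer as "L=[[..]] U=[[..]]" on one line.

L=[[1,0,0],[-1,1,0],[1,1,1]] U=[[2,1,-1],[0,1,-2],[0,0,2]]

  r1 -= -1·r0 → [0,1,-2]
  r2 -= 1·r0 → [0,1,0]
  r2 -= 1·r1 → [0,0,2]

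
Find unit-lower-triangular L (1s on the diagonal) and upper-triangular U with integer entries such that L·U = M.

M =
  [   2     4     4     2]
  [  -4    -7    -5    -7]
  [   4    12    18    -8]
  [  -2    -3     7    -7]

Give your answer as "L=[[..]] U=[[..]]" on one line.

  R1 -= -2·R0 → [0,1,3,-3]
  R2 -= 2·R0 → [0,4,10,-12]
  R3 -= -1·R0 → [0,1,11,-5]
  R2 -= 4·R1 → [0,0,-2,0]
  R3 -= 1·R1 → [0,0,8,-2]
  R3 -= -4·R2 → [0,0,0,-2]

L=[[1,0,0,0],[-2,1,0,0],[2,4,1,0],[-1,1,-4,1]] U=[[2,4,4,2],[0,1,3,-3],[0,0,-2,0],[0,0,0,-2]]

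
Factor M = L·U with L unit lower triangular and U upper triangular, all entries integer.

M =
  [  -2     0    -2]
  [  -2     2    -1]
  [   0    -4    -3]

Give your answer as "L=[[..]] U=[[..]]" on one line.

L=[[1,0,0],[1,1,0],[0,-2,1]] U=[[-2,0,-2],[0,2,1],[0,0,-1]]

  row1 -= 1·row0 → [0,2,1]
  row2 -= 0·row0 → [0,-4,-3]
  row2 -= -2·row1 → [0,0,-1]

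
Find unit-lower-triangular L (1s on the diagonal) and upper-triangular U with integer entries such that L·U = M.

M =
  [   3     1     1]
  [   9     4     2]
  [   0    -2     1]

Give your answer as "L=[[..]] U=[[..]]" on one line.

L=[[1,0,0],[3,1,0],[0,-2,1]] U=[[3,1,1],[0,1,-1],[0,0,-1]]

  R1 -= 3·R0 → [0,1,-1]
  R2 -= 0·R0 → [0,-2,1]
  R2 -= -2·R1 → [0,0,-1]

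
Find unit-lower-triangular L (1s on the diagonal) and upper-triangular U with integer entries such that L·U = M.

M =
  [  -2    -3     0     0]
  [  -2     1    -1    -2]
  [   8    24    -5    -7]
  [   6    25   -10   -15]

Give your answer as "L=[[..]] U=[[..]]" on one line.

  r1 -= 1·r0 → [0,4,-1,-2]
  r2 -= -4·r0 → [0,12,-5,-7]
  r3 -= -3·r0 → [0,16,-10,-15]
  r2 -= 3·r1 → [0,0,-2,-1]
  r3 -= 4·r1 → [0,0,-6,-7]
  r3 -= 3·r2 → [0,0,0,-4]

L=[[1,0,0,0],[1,1,0,0],[-4,3,1,0],[-3,4,3,1]] U=[[-2,-3,0,0],[0,4,-1,-2],[0,0,-2,-1],[0,0,0,-4]]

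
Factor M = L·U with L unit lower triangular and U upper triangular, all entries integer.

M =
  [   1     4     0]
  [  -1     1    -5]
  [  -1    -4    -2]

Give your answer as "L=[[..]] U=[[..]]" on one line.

L=[[1,0,0],[-1,1,0],[-1,0,1]] U=[[1,4,0],[0,5,-5],[0,0,-2]]

  r1 -= -1·r0 → [0,5,-5]
  r2 -= -1·r0 → [0,0,-2]
  r2 -= 0·r1 → [0,0,-2]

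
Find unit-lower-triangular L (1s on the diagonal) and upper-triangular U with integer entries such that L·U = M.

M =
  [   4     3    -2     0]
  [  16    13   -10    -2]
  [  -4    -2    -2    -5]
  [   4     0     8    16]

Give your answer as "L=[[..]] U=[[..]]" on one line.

L=[[1,0,0,0],[4,1,0,0],[-1,1,1,0],[1,-3,-2,1]] U=[[4,3,-2,0],[0,1,-2,-2],[0,0,-2,-3],[0,0,0,4]]

  r1 -= 4·r0 → [0,1,-2,-2]
  r2 -= -1·r0 → [0,1,-4,-5]
  r3 -= 1·r0 → [0,-3,10,16]
  r2 -= 1·r1 → [0,0,-2,-3]
  r3 -= -3·r1 → [0,0,4,10]
  r3 -= -2·r2 → [0,0,0,4]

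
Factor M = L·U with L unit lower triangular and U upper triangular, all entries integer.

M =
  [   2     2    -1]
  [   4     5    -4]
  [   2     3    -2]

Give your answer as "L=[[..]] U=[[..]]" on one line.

L=[[1,0,0],[2,1,0],[1,1,1]] U=[[2,2,-1],[0,1,-2],[0,0,1]]

  row1 -= 2·row0 → [0,1,-2]
  row2 -= 1·row0 → [0,1,-1]
  row2 -= 1·row1 → [0,0,1]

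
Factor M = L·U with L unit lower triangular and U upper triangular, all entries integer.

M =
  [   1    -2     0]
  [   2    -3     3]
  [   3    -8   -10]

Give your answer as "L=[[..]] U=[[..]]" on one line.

L=[[1,0,0],[2,1,0],[3,-2,1]] U=[[1,-2,0],[0,1,3],[0,0,-4]]

  R1 -= 2·R0 → [0,1,3]
  R2 -= 3·R0 → [0,-2,-10]
  R2 -= -2·R1 → [0,0,-4]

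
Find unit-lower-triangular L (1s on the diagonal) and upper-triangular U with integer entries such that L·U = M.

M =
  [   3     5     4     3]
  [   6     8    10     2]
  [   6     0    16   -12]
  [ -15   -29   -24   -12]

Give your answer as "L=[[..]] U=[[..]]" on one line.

  row1 -= 2·row0 → [0,-2,2,-4]
  row2 -= 2·row0 → [0,-10,8,-18]
  row3 -= -5·row0 → [0,-4,-4,3]
  row2 -= 5·row1 → [0,0,-2,2]
  row3 -= 2·row1 → [0,0,-8,11]
  row3 -= 4·row2 → [0,0,0,3]

L=[[1,0,0,0],[2,1,0,0],[2,5,1,0],[-5,2,4,1]] U=[[3,5,4,3],[0,-2,2,-4],[0,0,-2,2],[0,0,0,3]]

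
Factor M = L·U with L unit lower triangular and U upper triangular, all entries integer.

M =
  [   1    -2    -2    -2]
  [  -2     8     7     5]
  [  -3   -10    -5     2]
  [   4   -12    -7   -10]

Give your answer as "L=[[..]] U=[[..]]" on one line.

L=[[1,0,0,0],[-2,1,0,0],[-3,-4,1,0],[4,-1,4,1]] U=[[1,-2,-2,-2],[0,4,3,1],[0,0,1,0],[0,0,0,-1]]

  r1 -= -2·r0 → [0,4,3,1]
  r2 -= -3·r0 → [0,-16,-11,-4]
  r3 -= 4·r0 → [0,-4,1,-2]
  r2 -= -4·r1 → [0,0,1,0]
  r3 -= -1·r1 → [0,0,4,-1]
  r3 -= 4·r2 → [0,0,0,-1]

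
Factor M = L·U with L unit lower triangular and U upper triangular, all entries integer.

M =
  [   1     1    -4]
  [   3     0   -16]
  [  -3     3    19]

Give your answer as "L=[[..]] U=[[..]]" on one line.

L=[[1,0,0],[3,1,0],[-3,-2,1]] U=[[1,1,-4],[0,-3,-4],[0,0,-1]]

  row1 -= 3·row0 → [0,-3,-4]
  row2 -= -3·row0 → [0,6,7]
  row2 -= -2·row1 → [0,0,-1]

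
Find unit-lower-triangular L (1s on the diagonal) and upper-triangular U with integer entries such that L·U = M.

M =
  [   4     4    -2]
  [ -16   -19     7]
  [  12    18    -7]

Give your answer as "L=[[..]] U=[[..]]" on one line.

  R1 -= -4·R0 → [0,-3,-1]
  R2 -= 3·R0 → [0,6,-1]
  R2 -= -2·R1 → [0,0,-3]

L=[[1,0,0],[-4,1,0],[3,-2,1]] U=[[4,4,-2],[0,-3,-1],[0,0,-3]]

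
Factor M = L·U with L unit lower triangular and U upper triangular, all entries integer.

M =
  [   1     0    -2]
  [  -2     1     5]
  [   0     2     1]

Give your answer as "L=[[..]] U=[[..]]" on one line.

  row1 -= -2·row0 → [0,1,1]
  row2 -= 0·row0 → [0,2,1]
  row2 -= 2·row1 → [0,0,-1]

L=[[1,0,0],[-2,1,0],[0,2,1]] U=[[1,0,-2],[0,1,1],[0,0,-1]]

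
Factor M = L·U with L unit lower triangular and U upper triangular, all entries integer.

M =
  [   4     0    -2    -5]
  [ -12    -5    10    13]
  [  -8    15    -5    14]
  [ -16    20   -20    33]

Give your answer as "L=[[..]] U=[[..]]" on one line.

  r1 -= -3·r0 → [0,-5,4,-2]
  r2 -= -2·r0 → [0,15,-9,4]
  r3 -= -4·r0 → [0,20,-28,13]
  r2 -= -3·r1 → [0,0,3,-2]
  r3 -= -4·r1 → [0,0,-12,5]
  r3 -= -4·r2 → [0,0,0,-3]

L=[[1,0,0,0],[-3,1,0,0],[-2,-3,1,0],[-4,-4,-4,1]] U=[[4,0,-2,-5],[0,-5,4,-2],[0,0,3,-2],[0,0,0,-3]]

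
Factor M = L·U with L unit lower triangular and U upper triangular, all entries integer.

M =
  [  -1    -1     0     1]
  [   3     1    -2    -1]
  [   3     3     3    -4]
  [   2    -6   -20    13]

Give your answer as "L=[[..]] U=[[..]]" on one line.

  r1 -= -3·r0 → [0,-2,-2,2]
  r2 -= -3·r0 → [0,0,3,-1]
  r3 -= -2·r0 → [0,-8,-20,15]
  r2 -= 0·r1 → [0,0,3,-1]
  r3 -= 4·r1 → [0,0,-12,7]
  r3 -= -4·r2 → [0,0,0,3]

L=[[1,0,0,0],[-3,1,0,0],[-3,0,1,0],[-2,4,-4,1]] U=[[-1,-1,0,1],[0,-2,-2,2],[0,0,3,-1],[0,0,0,3]]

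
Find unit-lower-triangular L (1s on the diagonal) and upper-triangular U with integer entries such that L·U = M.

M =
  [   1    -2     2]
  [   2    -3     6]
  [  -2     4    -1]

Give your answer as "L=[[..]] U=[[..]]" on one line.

L=[[1,0,0],[2,1,0],[-2,0,1]] U=[[1,-2,2],[0,1,2],[0,0,3]]

  R1 -= 2·R0 → [0,1,2]
  R2 -= -2·R0 → [0,0,3]
  R2 -= 0·R1 → [0,0,3]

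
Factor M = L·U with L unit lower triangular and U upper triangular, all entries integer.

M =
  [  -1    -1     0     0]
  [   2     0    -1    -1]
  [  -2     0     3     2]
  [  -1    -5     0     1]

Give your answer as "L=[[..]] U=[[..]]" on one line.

  R1 -= -2·R0 → [0,-2,-1,-1]
  R2 -= 2·R0 → [0,2,3,2]
  R3 -= 1·R0 → [0,-4,0,1]
  R2 -= -1·R1 → [0,0,2,1]
  R3 -= 2·R1 → [0,0,2,3]
  R3 -= 1·R2 → [0,0,0,2]

L=[[1,0,0,0],[-2,1,0,0],[2,-1,1,0],[1,2,1,1]] U=[[-1,-1,0,0],[0,-2,-1,-1],[0,0,2,1],[0,0,0,2]]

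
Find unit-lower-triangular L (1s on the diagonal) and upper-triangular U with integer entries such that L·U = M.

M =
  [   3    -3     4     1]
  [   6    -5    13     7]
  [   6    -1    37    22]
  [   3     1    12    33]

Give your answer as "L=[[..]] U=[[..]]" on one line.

L=[[1,0,0,0],[2,1,0,0],[2,5,1,0],[1,4,-3,1]] U=[[3,-3,4,1],[0,1,5,5],[0,0,4,-5],[0,0,0,-3]]

  R1 -= 2·R0 → [0,1,5,5]
  R2 -= 2·R0 → [0,5,29,20]
  R3 -= 1·R0 → [0,4,8,32]
  R2 -= 5·R1 → [0,0,4,-5]
  R3 -= 4·R1 → [0,0,-12,12]
  R3 -= -3·R2 → [0,0,0,-3]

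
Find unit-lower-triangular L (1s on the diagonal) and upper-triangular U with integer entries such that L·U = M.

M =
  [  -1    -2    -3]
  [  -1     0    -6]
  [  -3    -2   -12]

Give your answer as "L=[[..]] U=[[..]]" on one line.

L=[[1,0,0],[1,1,0],[3,2,1]] U=[[-1,-2,-3],[0,2,-3],[0,0,3]]

  row1 -= 1·row0 → [0,2,-3]
  row2 -= 3·row0 → [0,4,-3]
  row2 -= 2·row1 → [0,0,3]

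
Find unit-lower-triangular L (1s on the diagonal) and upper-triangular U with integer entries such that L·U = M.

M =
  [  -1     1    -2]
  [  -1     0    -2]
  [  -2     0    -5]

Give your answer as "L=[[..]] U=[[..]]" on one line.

  R1 -= 1·R0 → [0,-1,0]
  R2 -= 2·R0 → [0,-2,-1]
  R2 -= 2·R1 → [0,0,-1]

L=[[1,0,0],[1,1,0],[2,2,1]] U=[[-1,1,-2],[0,-1,0],[0,0,-1]]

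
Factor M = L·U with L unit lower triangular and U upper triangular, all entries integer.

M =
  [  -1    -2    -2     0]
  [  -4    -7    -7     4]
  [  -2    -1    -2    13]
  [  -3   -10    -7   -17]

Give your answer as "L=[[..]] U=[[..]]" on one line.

L=[[1,0,0,0],[4,1,0,0],[2,3,1,0],[3,-4,-3,1]] U=[[-1,-2,-2,0],[0,1,1,4],[0,0,-1,1],[0,0,0,2]]

  r1 -= 4·r0 → [0,1,1,4]
  r2 -= 2·r0 → [0,3,2,13]
  r3 -= 3·r0 → [0,-4,-1,-17]
  r2 -= 3·r1 → [0,0,-1,1]
  r3 -= -4·r1 → [0,0,3,-1]
  r3 -= -3·r2 → [0,0,0,2]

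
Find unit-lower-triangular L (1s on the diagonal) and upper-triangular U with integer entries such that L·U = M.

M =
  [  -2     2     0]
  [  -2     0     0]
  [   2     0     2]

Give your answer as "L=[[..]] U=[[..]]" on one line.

L=[[1,0,0],[1,1,0],[-1,-1,1]] U=[[-2,2,0],[0,-2,0],[0,0,2]]

  row1 -= 1·row0 → [0,-2,0]
  row2 -= -1·row0 → [0,2,2]
  row2 -= -1·row1 → [0,0,2]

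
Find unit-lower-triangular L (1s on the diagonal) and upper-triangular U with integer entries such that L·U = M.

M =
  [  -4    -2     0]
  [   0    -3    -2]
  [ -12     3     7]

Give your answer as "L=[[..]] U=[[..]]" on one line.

  r1 -= 0·r0 → [0,-3,-2]
  r2 -= 3·r0 → [0,9,7]
  r2 -= -3·r1 → [0,0,1]

L=[[1,0,0],[0,1,0],[3,-3,1]] U=[[-4,-2,0],[0,-3,-2],[0,0,1]]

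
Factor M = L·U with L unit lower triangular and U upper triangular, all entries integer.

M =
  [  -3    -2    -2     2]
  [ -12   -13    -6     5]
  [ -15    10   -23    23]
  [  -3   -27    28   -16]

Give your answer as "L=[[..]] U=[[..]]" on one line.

  r1 -= 4·r0 → [0,-5,2,-3]
  r2 -= 5·r0 → [0,20,-13,13]
  r3 -= 1·r0 → [0,-25,30,-18]
  r2 -= -4·r1 → [0,0,-5,1]
  r3 -= 5·r1 → [0,0,20,-3]
  r3 -= -4·r2 → [0,0,0,1]

L=[[1,0,0,0],[4,1,0,0],[5,-4,1,0],[1,5,-4,1]] U=[[-3,-2,-2,2],[0,-5,2,-3],[0,0,-5,1],[0,0,0,1]]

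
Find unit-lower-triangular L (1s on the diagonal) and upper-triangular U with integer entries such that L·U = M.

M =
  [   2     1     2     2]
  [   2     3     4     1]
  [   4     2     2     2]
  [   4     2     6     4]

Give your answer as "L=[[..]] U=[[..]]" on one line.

L=[[1,0,0,0],[1,1,0,0],[2,0,1,0],[2,0,-1,1]] U=[[2,1,2,2],[0,2,2,-1],[0,0,-2,-2],[0,0,0,-2]]

  row1 -= 1·row0 → [0,2,2,-1]
  row2 -= 2·row0 → [0,0,-2,-2]
  row3 -= 2·row0 → [0,0,2,0]
  row2 -= 0·row1 → [0,0,-2,-2]
  row3 -= 0·row1 → [0,0,2,0]
  row3 -= -1·row2 → [0,0,0,-2]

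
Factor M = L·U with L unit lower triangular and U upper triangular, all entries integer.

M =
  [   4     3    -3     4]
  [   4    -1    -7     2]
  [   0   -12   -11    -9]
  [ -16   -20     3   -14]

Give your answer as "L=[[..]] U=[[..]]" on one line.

L=[[1,0,0,0],[1,1,0,0],[0,3,1,0],[-4,2,-1,1]] U=[[4,3,-3,4],[0,-4,-4,-2],[0,0,1,-3],[0,0,0,3]]

  R1 -= 1·R0 → [0,-4,-4,-2]
  R2 -= 0·R0 → [0,-12,-11,-9]
  R3 -= -4·R0 → [0,-8,-9,2]
  R2 -= 3·R1 → [0,0,1,-3]
  R3 -= 2·R1 → [0,0,-1,6]
  R3 -= -1·R2 → [0,0,0,3]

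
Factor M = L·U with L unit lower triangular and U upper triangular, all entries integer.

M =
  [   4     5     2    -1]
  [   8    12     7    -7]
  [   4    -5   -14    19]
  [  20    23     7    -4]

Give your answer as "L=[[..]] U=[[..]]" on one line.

  r1 -= 2·r0 → [0,2,3,-5]
  r2 -= 1·r0 → [0,-10,-16,20]
  r3 -= 5·r0 → [0,-2,-3,1]
  r2 -= -5·r1 → [0,0,-1,-5]
  r3 -= -1·r1 → [0,0,0,-4]
  r3 -= 0·r2 → [0,0,0,-4]

L=[[1,0,0,0],[2,1,0,0],[1,-5,1,0],[5,-1,0,1]] U=[[4,5,2,-1],[0,2,3,-5],[0,0,-1,-5],[0,0,0,-4]]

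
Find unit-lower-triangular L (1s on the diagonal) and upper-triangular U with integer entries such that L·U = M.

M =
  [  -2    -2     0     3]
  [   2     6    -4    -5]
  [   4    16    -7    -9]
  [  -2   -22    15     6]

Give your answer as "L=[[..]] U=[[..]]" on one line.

L=[[1,0,0,0],[-1,1,0,0],[-2,3,1,0],[1,-5,-1,1]] U=[[-2,-2,0,3],[0,4,-4,-2],[0,0,5,3],[0,0,0,-4]]

  r1 -= -1·r0 → [0,4,-4,-2]
  r2 -= -2·r0 → [0,12,-7,-3]
  r3 -= 1·r0 → [0,-20,15,3]
  r2 -= 3·r1 → [0,0,5,3]
  r3 -= -5·r1 → [0,0,-5,-7]
  r3 -= -1·r2 → [0,0,0,-4]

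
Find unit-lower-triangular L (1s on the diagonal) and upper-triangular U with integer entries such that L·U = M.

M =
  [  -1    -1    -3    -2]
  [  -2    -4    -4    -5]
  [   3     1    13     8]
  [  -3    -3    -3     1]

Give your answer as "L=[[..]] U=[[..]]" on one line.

  row1 -= 2·row0 → [0,-2,2,-1]
  row2 -= -3·row0 → [0,-2,4,2]
  row3 -= 3·row0 → [0,0,6,7]
  row2 -= 1·row1 → [0,0,2,3]
  row3 -= 0·row1 → [0,0,6,7]
  row3 -= 3·row2 → [0,0,0,-2]

L=[[1,0,0,0],[2,1,0,0],[-3,1,1,0],[3,0,3,1]] U=[[-1,-1,-3,-2],[0,-2,2,-1],[0,0,2,3],[0,0,0,-2]]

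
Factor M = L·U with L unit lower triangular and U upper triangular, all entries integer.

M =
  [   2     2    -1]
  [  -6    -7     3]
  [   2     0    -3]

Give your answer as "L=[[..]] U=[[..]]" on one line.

L=[[1,0,0],[-3,1,0],[1,2,1]] U=[[2,2,-1],[0,-1,0],[0,0,-2]]

  row1 -= -3·row0 → [0,-1,0]
  row2 -= 1·row0 → [0,-2,-2]
  row2 -= 2·row1 → [0,0,-2]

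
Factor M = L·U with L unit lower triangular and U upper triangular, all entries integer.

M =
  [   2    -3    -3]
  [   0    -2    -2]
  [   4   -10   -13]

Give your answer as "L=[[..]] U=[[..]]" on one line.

  row1 -= 0·row0 → [0,-2,-2]
  row2 -= 2·row0 → [0,-4,-7]
  row2 -= 2·row1 → [0,0,-3]

L=[[1,0,0],[0,1,0],[2,2,1]] U=[[2,-3,-3],[0,-2,-2],[0,0,-3]]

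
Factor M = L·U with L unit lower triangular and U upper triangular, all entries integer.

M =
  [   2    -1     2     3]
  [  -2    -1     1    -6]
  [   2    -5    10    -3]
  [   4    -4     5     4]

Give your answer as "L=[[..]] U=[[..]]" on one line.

  R1 -= -1·R0 → [0,-2,3,-3]
  R2 -= 1·R0 → [0,-4,8,-6]
  R3 -= 2·R0 → [0,-2,1,-2]
  R2 -= 2·R1 → [0,0,2,0]
  R3 -= 1·R1 → [0,0,-2,1]
  R3 -= -1·R2 → [0,0,0,1]

L=[[1,0,0,0],[-1,1,0,0],[1,2,1,0],[2,1,-1,1]] U=[[2,-1,2,3],[0,-2,3,-3],[0,0,2,0],[0,0,0,1]]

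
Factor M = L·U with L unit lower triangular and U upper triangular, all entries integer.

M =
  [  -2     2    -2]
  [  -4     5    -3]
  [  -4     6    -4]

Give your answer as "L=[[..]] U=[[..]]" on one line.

  r1 -= 2·r0 → [0,1,1]
  r2 -= 2·r0 → [0,2,0]
  r2 -= 2·r1 → [0,0,-2]

L=[[1,0,0],[2,1,0],[2,2,1]] U=[[-2,2,-2],[0,1,1],[0,0,-2]]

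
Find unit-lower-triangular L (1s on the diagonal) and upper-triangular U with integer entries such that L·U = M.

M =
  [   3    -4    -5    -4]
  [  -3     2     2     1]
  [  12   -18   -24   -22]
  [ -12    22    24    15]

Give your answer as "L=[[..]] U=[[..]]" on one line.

L=[[1,0,0,0],[-1,1,0,0],[4,1,1,0],[-4,-3,5,1]] U=[[3,-4,-5,-4],[0,-2,-3,-3],[0,0,-1,-3],[0,0,0,5]]

  row1 -= -1·row0 → [0,-2,-3,-3]
  row2 -= 4·row0 → [0,-2,-4,-6]
  row3 -= -4·row0 → [0,6,4,-1]
  row2 -= 1·row1 → [0,0,-1,-3]
  row3 -= -3·row1 → [0,0,-5,-10]
  row3 -= 5·row2 → [0,0,0,5]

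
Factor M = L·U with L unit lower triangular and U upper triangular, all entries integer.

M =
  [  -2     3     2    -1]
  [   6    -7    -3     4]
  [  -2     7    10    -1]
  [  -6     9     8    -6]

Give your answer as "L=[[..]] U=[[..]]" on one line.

L=[[1,0,0,0],[-3,1,0,0],[1,2,1,0],[3,0,1,1]] U=[[-2,3,2,-1],[0,2,3,1],[0,0,2,-2],[0,0,0,-1]]

  row1 -= -3·row0 → [0,2,3,1]
  row2 -= 1·row0 → [0,4,8,0]
  row3 -= 3·row0 → [0,0,2,-3]
  row2 -= 2·row1 → [0,0,2,-2]
  row3 -= 0·row1 → [0,0,2,-3]
  row3 -= 1·row2 → [0,0,0,-1]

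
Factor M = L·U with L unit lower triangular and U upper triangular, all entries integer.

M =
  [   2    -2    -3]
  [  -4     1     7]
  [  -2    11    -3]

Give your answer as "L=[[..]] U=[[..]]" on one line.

  R1 -= -2·R0 → [0,-3,1]
  R2 -= -1·R0 → [0,9,-6]
  R2 -= -3·R1 → [0,0,-3]

L=[[1,0,0],[-2,1,0],[-1,-3,1]] U=[[2,-2,-3],[0,-3,1],[0,0,-3]]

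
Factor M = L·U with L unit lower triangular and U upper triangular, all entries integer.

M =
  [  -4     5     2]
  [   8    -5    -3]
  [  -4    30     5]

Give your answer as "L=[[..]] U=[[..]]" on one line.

L=[[1,0,0],[-2,1,0],[1,5,1]] U=[[-4,5,2],[0,5,1],[0,0,-2]]

  r1 -= -2·r0 → [0,5,1]
  r2 -= 1·r0 → [0,25,3]
  r2 -= 5·r1 → [0,0,-2]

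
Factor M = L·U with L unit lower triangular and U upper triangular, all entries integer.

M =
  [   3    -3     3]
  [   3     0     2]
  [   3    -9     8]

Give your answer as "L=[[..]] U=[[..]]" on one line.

  row1 -= 1·row0 → [0,3,-1]
  row2 -= 1·row0 → [0,-6,5]
  row2 -= -2·row1 → [0,0,3]

L=[[1,0,0],[1,1,0],[1,-2,1]] U=[[3,-3,3],[0,3,-1],[0,0,3]]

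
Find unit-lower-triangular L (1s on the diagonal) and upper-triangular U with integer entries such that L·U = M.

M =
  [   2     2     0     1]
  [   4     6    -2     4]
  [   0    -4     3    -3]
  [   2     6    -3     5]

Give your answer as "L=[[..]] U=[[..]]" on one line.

L=[[1,0,0,0],[2,1,0,0],[0,-2,1,0],[1,2,-1,1]] U=[[2,2,0,1],[0,2,-2,2],[0,0,-1,1],[0,0,0,1]]

  row1 -= 2·row0 → [0,2,-2,2]
  row2 -= 0·row0 → [0,-4,3,-3]
  row3 -= 1·row0 → [0,4,-3,4]
  row2 -= -2·row1 → [0,0,-1,1]
  row3 -= 2·row1 → [0,0,1,0]
  row3 -= -1·row2 → [0,0,0,1]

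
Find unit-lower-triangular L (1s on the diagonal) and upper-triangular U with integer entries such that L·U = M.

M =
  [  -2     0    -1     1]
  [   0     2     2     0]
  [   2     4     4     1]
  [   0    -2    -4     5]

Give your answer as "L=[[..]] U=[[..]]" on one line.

L=[[1,0,0,0],[0,1,0,0],[-1,2,1,0],[0,-1,2,1]] U=[[-2,0,-1,1],[0,2,2,0],[0,0,-1,2],[0,0,0,1]]

  R1 -= 0·R0 → [0,2,2,0]
  R2 -= -1·R0 → [0,4,3,2]
  R3 -= 0·R0 → [0,-2,-4,5]
  R2 -= 2·R1 → [0,0,-1,2]
  R3 -= -1·R1 → [0,0,-2,5]
  R3 -= 2·R2 → [0,0,0,1]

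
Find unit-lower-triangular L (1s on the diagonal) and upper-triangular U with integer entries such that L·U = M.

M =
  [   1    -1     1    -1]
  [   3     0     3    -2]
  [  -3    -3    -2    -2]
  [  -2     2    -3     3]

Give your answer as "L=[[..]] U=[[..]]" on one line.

L=[[1,0,0,0],[3,1,0,0],[-3,-2,1,0],[-2,0,-1,1]] U=[[1,-1,1,-1],[0,3,0,1],[0,0,1,-3],[0,0,0,-2]]

  r1 -= 3·r0 → [0,3,0,1]
  r2 -= -3·r0 → [0,-6,1,-5]
  r3 -= -2·r0 → [0,0,-1,1]
  r2 -= -2·r1 → [0,0,1,-3]
  r3 -= 0·r1 → [0,0,-1,1]
  r3 -= -1·r2 → [0,0,0,-2]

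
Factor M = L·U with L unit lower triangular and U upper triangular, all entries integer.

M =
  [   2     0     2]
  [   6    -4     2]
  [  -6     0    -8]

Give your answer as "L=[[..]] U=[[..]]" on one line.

L=[[1,0,0],[3,1,0],[-3,0,1]] U=[[2,0,2],[0,-4,-4],[0,0,-2]]

  r1 -= 3·r0 → [0,-4,-4]
  r2 -= -3·r0 → [0,0,-2]
  r2 -= 0·r1 → [0,0,-2]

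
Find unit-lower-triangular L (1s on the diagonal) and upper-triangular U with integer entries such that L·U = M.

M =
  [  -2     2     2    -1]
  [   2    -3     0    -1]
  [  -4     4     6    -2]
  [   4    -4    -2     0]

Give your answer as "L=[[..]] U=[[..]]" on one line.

L=[[1,0,0,0],[-1,1,0,0],[2,0,1,0],[-2,0,1,1]] U=[[-2,2,2,-1],[0,-1,2,-2],[0,0,2,0],[0,0,0,-2]]

  row1 -= -1·row0 → [0,-1,2,-2]
  row2 -= 2·row0 → [0,0,2,0]
  row3 -= -2·row0 → [0,0,2,-2]
  row2 -= 0·row1 → [0,0,2,0]
  row3 -= 0·row1 → [0,0,2,-2]
  row3 -= 1·row2 → [0,0,0,-2]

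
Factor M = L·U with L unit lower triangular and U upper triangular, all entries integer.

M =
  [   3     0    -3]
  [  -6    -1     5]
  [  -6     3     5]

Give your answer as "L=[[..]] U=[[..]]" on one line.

L=[[1,0,0],[-2,1,0],[-2,-3,1]] U=[[3,0,-3],[0,-1,-1],[0,0,-4]]

  r1 -= -2·r0 → [0,-1,-1]
  r2 -= -2·r0 → [0,3,-1]
  r2 -= -3·r1 → [0,0,-4]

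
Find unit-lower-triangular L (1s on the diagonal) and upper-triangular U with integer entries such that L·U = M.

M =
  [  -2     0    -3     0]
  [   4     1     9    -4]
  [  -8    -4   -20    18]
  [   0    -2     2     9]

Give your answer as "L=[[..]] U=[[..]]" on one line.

  row1 -= -2·row0 → [0,1,3,-4]
  row2 -= 4·row0 → [0,-4,-8,18]
  row3 -= 0·row0 → [0,-2,2,9]
  row2 -= -4·row1 → [0,0,4,2]
  row3 -= -2·row1 → [0,0,8,1]
  row3 -= 2·row2 → [0,0,0,-3]

L=[[1,0,0,0],[-2,1,0,0],[4,-4,1,0],[0,-2,2,1]] U=[[-2,0,-3,0],[0,1,3,-4],[0,0,4,2],[0,0,0,-3]]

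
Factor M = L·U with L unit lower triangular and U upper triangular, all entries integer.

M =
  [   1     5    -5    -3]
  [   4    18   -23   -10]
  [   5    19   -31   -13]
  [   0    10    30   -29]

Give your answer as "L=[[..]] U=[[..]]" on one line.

L=[[1,0,0,0],[4,1,0,0],[5,3,1,0],[0,-5,5,1]] U=[[1,5,-5,-3],[0,-2,-3,2],[0,0,3,-4],[0,0,0,1]]

  row1 -= 4·row0 → [0,-2,-3,2]
  row2 -= 5·row0 → [0,-6,-6,2]
  row3 -= 0·row0 → [0,10,30,-29]
  row2 -= 3·row1 → [0,0,3,-4]
  row3 -= -5·row1 → [0,0,15,-19]
  row3 -= 5·row2 → [0,0,0,1]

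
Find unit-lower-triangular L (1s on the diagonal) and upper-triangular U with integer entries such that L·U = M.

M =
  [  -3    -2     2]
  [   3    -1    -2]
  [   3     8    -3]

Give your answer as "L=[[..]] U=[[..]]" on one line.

  R1 -= -1·R0 → [0,-3,0]
  R2 -= -1·R0 → [0,6,-1]
  R2 -= -2·R1 → [0,0,-1]

L=[[1,0,0],[-1,1,0],[-1,-2,1]] U=[[-3,-2,2],[0,-3,0],[0,0,-1]]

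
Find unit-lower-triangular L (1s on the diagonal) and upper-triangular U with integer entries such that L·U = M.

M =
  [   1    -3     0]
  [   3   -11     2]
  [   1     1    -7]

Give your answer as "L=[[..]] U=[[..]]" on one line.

L=[[1,0,0],[3,1,0],[1,-2,1]] U=[[1,-3,0],[0,-2,2],[0,0,-3]]

  R1 -= 3·R0 → [0,-2,2]
  R2 -= 1·R0 → [0,4,-7]
  R2 -= -2·R1 → [0,0,-3]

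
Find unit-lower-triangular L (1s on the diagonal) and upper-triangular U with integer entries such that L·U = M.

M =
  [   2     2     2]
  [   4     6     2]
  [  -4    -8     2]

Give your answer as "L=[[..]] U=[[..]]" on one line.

L=[[1,0,0],[2,1,0],[-2,-2,1]] U=[[2,2,2],[0,2,-2],[0,0,2]]

  row1 -= 2·row0 → [0,2,-2]
  row2 -= -2·row0 → [0,-4,6]
  row2 -= -2·row1 → [0,0,2]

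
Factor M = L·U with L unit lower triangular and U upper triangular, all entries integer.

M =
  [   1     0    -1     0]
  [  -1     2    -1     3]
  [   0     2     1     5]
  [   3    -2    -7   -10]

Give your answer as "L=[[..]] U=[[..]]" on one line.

L=[[1,0,0,0],[-1,1,0,0],[0,1,1,0],[3,-1,-2,1]] U=[[1,0,-1,0],[0,2,-2,3],[0,0,3,2],[0,0,0,-3]]

  R1 -= -1·R0 → [0,2,-2,3]
  R2 -= 0·R0 → [0,2,1,5]
  R3 -= 3·R0 → [0,-2,-4,-10]
  R2 -= 1·R1 → [0,0,3,2]
  R3 -= -1·R1 → [0,0,-6,-7]
  R3 -= -2·R2 → [0,0,0,-3]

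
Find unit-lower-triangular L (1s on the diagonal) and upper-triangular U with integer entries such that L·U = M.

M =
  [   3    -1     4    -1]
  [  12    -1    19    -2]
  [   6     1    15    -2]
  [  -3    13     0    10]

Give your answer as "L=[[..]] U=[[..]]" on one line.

L=[[1,0,0,0],[4,1,0,0],[2,1,1,0],[-1,4,-2,1]] U=[[3,-1,4,-1],[0,3,3,2],[0,0,4,-2],[0,0,0,-3]]

  row1 -= 4·row0 → [0,3,3,2]
  row2 -= 2·row0 → [0,3,7,0]
  row3 -= -1·row0 → [0,12,4,9]
  row2 -= 1·row1 → [0,0,4,-2]
  row3 -= 4·row1 → [0,0,-8,1]
  row3 -= -2·row2 → [0,0,0,-3]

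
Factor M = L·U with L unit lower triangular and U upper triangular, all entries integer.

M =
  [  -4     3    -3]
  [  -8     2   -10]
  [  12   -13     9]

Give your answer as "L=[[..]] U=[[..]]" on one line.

L=[[1,0,0],[2,1,0],[-3,1,1]] U=[[-4,3,-3],[0,-4,-4],[0,0,4]]

  R1 -= 2·R0 → [0,-4,-4]
  R2 -= -3·R0 → [0,-4,0]
  R2 -= 1·R1 → [0,0,4]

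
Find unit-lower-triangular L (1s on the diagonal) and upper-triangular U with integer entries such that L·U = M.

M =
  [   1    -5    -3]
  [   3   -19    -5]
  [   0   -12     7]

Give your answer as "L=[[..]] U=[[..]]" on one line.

L=[[1,0,0],[3,1,0],[0,3,1]] U=[[1,-5,-3],[0,-4,4],[0,0,-5]]

  R1 -= 3·R0 → [0,-4,4]
  R2 -= 0·R0 → [0,-12,7]
  R2 -= 3·R1 → [0,0,-5]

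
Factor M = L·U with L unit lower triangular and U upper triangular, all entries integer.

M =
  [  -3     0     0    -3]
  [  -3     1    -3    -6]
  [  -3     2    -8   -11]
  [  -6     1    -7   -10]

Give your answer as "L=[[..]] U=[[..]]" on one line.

L=[[1,0,0,0],[1,1,0,0],[1,2,1,0],[2,1,2,1]] U=[[-3,0,0,-3],[0,1,-3,-3],[0,0,-2,-2],[0,0,0,3]]

  row1 -= 1·row0 → [0,1,-3,-3]
  row2 -= 1·row0 → [0,2,-8,-8]
  row3 -= 2·row0 → [0,1,-7,-4]
  row2 -= 2·row1 → [0,0,-2,-2]
  row3 -= 1·row1 → [0,0,-4,-1]
  row3 -= 2·row2 → [0,0,0,3]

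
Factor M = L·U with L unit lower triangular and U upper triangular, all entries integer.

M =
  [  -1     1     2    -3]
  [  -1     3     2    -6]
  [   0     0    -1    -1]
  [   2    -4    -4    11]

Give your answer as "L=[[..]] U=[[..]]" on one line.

L=[[1,0,0,0],[1,1,0,0],[0,0,1,0],[-2,-1,0,1]] U=[[-1,1,2,-3],[0,2,0,-3],[0,0,-1,-1],[0,0,0,2]]

  r1 -= 1·r0 → [0,2,0,-3]
  r2 -= 0·r0 → [0,0,-1,-1]
  r3 -= -2·r0 → [0,-2,0,5]
  r2 -= 0·r1 → [0,0,-1,-1]
  r3 -= -1·r1 → [0,0,0,2]
  r3 -= 0·r2 → [0,0,0,2]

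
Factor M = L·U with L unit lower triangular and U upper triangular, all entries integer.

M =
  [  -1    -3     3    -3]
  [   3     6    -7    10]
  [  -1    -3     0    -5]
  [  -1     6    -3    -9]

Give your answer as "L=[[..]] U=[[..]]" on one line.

  row1 -= -3·row0 → [0,-3,2,1]
  row2 -= 1·row0 → [0,0,-3,-2]
  row3 -= 1·row0 → [0,9,-6,-6]
  row2 -= 0·row1 → [0,0,-3,-2]
  row3 -= -3·row1 → [0,0,0,-3]
  row3 -= 0·row2 → [0,0,0,-3]

L=[[1,0,0,0],[-3,1,0,0],[1,0,1,0],[1,-3,0,1]] U=[[-1,-3,3,-3],[0,-3,2,1],[0,0,-3,-2],[0,0,0,-3]]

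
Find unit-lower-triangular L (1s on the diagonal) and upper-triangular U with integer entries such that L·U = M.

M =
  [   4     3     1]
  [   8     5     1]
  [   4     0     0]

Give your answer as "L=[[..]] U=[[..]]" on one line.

  R1 -= 2·R0 → [0,-1,-1]
  R2 -= 1·R0 → [0,-3,-1]
  R2 -= 3·R1 → [0,0,2]

L=[[1,0,0],[2,1,0],[1,3,1]] U=[[4,3,1],[0,-1,-1],[0,0,2]]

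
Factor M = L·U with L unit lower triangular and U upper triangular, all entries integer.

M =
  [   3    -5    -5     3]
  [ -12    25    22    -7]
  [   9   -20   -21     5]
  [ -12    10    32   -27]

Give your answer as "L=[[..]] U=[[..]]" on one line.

L=[[1,0,0,0],[-4,1,0,0],[3,-1,1,0],[-4,-2,-4,1]] U=[[3,-5,-5,3],[0,5,2,5],[0,0,-4,1],[0,0,0,-1]]

  row1 -= -4·row0 → [0,5,2,5]
  row2 -= 3·row0 → [0,-5,-6,-4]
  row3 -= -4·row0 → [0,-10,12,-15]
  row2 -= -1·row1 → [0,0,-4,1]
  row3 -= -2·row1 → [0,0,16,-5]
  row3 -= -4·row2 → [0,0,0,-1]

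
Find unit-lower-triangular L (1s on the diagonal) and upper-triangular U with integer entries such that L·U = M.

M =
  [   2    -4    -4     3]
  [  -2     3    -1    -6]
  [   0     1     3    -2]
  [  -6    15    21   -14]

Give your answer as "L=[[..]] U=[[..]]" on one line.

L=[[1,0,0,0],[-1,1,0,0],[0,-1,1,0],[-3,-3,3,1]] U=[[2,-4,-4,3],[0,-1,-5,-3],[0,0,-2,-5],[0,0,0,1]]

  row1 -= -1·row0 → [0,-1,-5,-3]
  row2 -= 0·row0 → [0,1,3,-2]
  row3 -= -3·row0 → [0,3,9,-5]
  row2 -= -1·row1 → [0,0,-2,-5]
  row3 -= -3·row1 → [0,0,-6,-14]
  row3 -= 3·row2 → [0,0,0,1]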